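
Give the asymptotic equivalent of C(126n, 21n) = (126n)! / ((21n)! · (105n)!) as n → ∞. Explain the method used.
C(126n, 21n) ~ (46656/3125)^(21n) · sqrt(3/(5π·21n))

Write N = 21n. Apply Stirling to each factorial:
  (6N)! ~ sqrt(2π·6N) · (6N/e)^(6N),
  N! ~ sqrt(2π N) · (N/e)^N,
  (5N)! ~ sqrt(2π·5N) · (5N/e)^(5N).
The exponential factors combine to (6N)^(6N) / (N^N · (5N)^(5N)) = 6^(6N)/5^(5N) = (6^6/5^5)^N = (46656/3125)^N.
The square-root prefactors combine to sqrt(2π·6N) / (sqrt(2π N)·sqrt(2π·5N)) = sqrt(6 / (2π·5·N)) = sqrt(3/(5π·21n)).
Substituting N = 21n: C(126n, 21n) ~ (46656/3125)^(21n) · sqrt(3/(5π·21n)).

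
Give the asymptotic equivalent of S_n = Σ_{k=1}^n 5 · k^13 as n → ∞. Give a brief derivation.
S_n ~ 5 · n^14 / 14

By integral comparison (Euler-Maclaurin), Σ_{k=1}^n 5 · k^13 = 5 · ∫_0^n x^13 dx + O(n^13) = 5 · n^14/14 + O(n^13). (Equivalently, Faulhaber's formula gives the same leading term.)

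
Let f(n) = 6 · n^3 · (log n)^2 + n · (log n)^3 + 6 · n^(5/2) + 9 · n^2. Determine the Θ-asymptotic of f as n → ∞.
f(n) ∈ Θ(n^3 · (log n)^2)

Compare the terms by growth order. For large n, n^a · (log n)^b dominates n^a' · (log n)^b' iff a > a', or (a = a' and b > b'). Ranking the 4 terms shows the dominant one is 6 · n^3 · (log n)^2. Hence f(n) ∈ Θ(n^3 · (log n)^2).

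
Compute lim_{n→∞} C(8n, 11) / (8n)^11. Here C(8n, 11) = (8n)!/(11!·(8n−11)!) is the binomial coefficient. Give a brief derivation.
lim = 1/11! = 1/39916800

With N = 8n → ∞: C(N, 11) / N^11 = [N(N−1)…(N−10)] / (11! · N^11) = (1/11!) · 1 · (1 − 1/(8n)) · … · (1 − 10/(8n)). Each factor → 1 as N → ∞, so the limit is 1/11! = 1/39916800.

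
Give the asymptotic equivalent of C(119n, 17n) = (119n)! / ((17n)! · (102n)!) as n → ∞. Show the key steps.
C(119n, 17n) ~ (823543/46656)^(17n) · sqrt(7/(12π·17n))

Write N = 17n. Apply Stirling to each factorial:
  (7N)! ~ sqrt(2π·7N) · (7N/e)^(7N),
  N! ~ sqrt(2π N) · (N/e)^N,
  (6N)! ~ sqrt(2π·6N) · (6N/e)^(6N).
The exponential factors combine to (7N)^(7N) / (N^N · (6N)^(6N)) = 7^(7N)/6^(6N) = (7^7/6^6)^N = (823543/46656)^N.
The square-root prefactors combine to sqrt(2π·7N) / (sqrt(2π N)·sqrt(2π·6N)) = sqrt(7 / (2π·6·N)) = sqrt(7/(12π·17n)).
Substituting N = 17n: C(119n, 17n) ~ (823543/46656)^(17n) · sqrt(7/(12π·17n)).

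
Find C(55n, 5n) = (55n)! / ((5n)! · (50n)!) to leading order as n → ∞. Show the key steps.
C(55n, 5n) ~ (285311670611/10000000000)^(5n) · sqrt(11/(20π·5n))

Write N = 5n. Apply Stirling to each factorial:
  (11N)! ~ sqrt(2π·11N) · (11N/e)^(11N),
  N! ~ sqrt(2π N) · (N/e)^N,
  (10N)! ~ sqrt(2π·10N) · (10N/e)^(10N).
The exponential factors combine to (11N)^(11N) / (N^N · (10N)^(10N)) = 11^(11N)/10^(10N) = (11^11/10^10)^N = (285311670611/10000000000)^N.
The square-root prefactors combine to sqrt(2π·11N) / (sqrt(2π N)·sqrt(2π·10N)) = sqrt(11 / (2π·10·N)) = sqrt(11/(20π·5n)).
Substituting N = 5n: C(55n, 5n) ~ (285311670611/10000000000)^(5n) · sqrt(11/(20π·5n)).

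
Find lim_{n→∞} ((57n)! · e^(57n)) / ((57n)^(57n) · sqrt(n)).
lim = sqrt(2π·57)

Stirling: (57n)! ~ sqrt(2π·57n) · (57n/e)^(57n). Hence
  (57n)! · e^(57n) / (57n)^(57n) ~ sqrt(2π·57n).
Dividing by sqrt(n): sqrt(2π·57n) / sqrt(n) = sqrt(2π·57) · n^((1−1)/2), so the limit is sqrt(2π·57).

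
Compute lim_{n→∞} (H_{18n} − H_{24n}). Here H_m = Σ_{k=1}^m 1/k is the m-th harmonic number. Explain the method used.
lim = ln(18/24) = ln(3/4)

Euler-Maclaurin gives H_m = ln m + γ + 1/(2m) + O(1/m^2). The γ and O(1/m) terms cancel in the difference:
  H_{18n} − H_{24n} = ln(18n) − ln(24n) + O(1/n) = ln(18/24) + O(1/n).
Hence the limit is ln(18/24) = ln(3/4).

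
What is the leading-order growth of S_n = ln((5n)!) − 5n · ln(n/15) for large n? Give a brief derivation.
S_n ~ 5n · (ln 75 − 1) + O(ln n)

Stirling: ln((5n)!) = 5n ln(5n) − 5n + O(ln n).
  S_n = 5n ln(5n) − 5n − 5n ln(n/15) + O(ln n)
      = 5n ln(5n) − 5n ln n + 5n ln 15 − 5n + O(ln n)
      = 5n ln 5 + 5n ln 15 − 5n + O(ln n)
      = 5n (ln 75 − 1) + O(ln n).
Numerically ln(75) − 1 ≈ 3.3175.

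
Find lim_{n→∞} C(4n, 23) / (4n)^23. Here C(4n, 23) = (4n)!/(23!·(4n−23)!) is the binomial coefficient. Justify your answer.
lim = 1/23! = 1/25852016738884976640000

With N = 4n → ∞: C(N, 23) / N^23 = [N(N−1)…(N−22)] / (23! · N^23) = (1/23!) · 1 · (1 − 1/(4n)) · … · (1 − 22/(4n)). Each factor → 1 as N → ∞, so the limit is 1/23! = 1/25852016738884976640000.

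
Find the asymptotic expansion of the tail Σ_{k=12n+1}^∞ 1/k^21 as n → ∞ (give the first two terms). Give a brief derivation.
Σ_{k>12n} 1/k^21 = 1/(20 · (12n)^20) − 1/(2 · (12n)^21) + O(1/(12n)^22)

Compare to the integral: ∫_{12n}^∞ x^(−21) dx = [−x^(−20)/20]_{12n}^∞ = 1/((21−1)·(12n)^20). The Euler-Maclaurin correction adds −f(12n)/2 = −1/(2·(12n)^21). Euler-Maclaurin then gives
  Σ_{k>12n} 1/k^21 = ∫_{12n}^∞ dx/x^21 − 1/(2·(12n)^21) + O(1/(12n)^22).
(Equivalently this is ζ(21) − Σ_{k≤12n} 1/k^21.)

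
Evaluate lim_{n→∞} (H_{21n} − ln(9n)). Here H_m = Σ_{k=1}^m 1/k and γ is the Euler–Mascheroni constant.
lim = ln(7/3) + γ

By Euler-Maclaurin, H_m = ln m + γ + O(1/m). So
  H_{21n} − ln(9n) = ln(21n) + γ − ln(9n) + O(1/n)
                       = ln(21/9) + γ + O(1/n).
Hence the limit is ln(21/9) + γ (= ln(7/3)).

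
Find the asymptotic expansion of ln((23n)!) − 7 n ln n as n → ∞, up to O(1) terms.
ln((23n)!) − 7 n ln n = 16 n ln n + 23(ln 23 − 1) n + (1/2) ln(2π·23n) + O(1/n)

Stirling: ln((23n)!) = 23n ln(23n) − 23n + (1/2) ln(2π·23n) + O(1/n).
Expand 23n ln(23n) = 23n (ln n + ln 23) = 23n ln n + 23n ln 23.
Subtract 7n ln n: leading term is (23 − 7) n ln n = 16 n ln n. The next term is 23n ln 23 − 23n = 23(ln 23 − 1) n. Then the (1/2) ln(2π·23n) correction.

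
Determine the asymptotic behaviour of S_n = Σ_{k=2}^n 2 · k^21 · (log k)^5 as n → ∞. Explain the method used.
S_n ~ n^22 · (log n)^5 / 11

By integral comparison, S_n = ∫_1^n 2 · x^21 · (log x)^5 dx + O(n^21 · (log n)^5). For the integral, the leading term of ∫_1^n x^21 (log x)^5 dx is n^22/22 · (log n)^5 (by repeated integration by parts; each step lowers the log-exponent and produces a relatively O(1/log n) correction). Hence S_n ~ n^22 · (log n)^5 / 11.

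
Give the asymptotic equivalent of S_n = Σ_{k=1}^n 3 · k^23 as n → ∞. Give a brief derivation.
S_n ~ n^24 / 8

By integral comparison (Euler-Maclaurin), Σ_{k=1}^n 3 · k^23 = 3 · ∫_0^n x^23 dx + O(n^23) = 3 · n^24/24 = n^24 / 8 + O(n^23). (Equivalently, Faulhaber's formula gives the same leading term.)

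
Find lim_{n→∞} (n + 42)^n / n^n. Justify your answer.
lim = e^42

Rewrite as (1 + 42/n)^(n). By the standard limit (1 + x/n)^n → e^x, we have (1 + 42/n)^n → e^42, and raising to the 1st power gives e^42.
More precisely, ln[(1 + 42/n)^(n)] = n · ln(1 + 42/n) = n · (42/n + O(1/n^2)) = 42 + O(1/n) → 42.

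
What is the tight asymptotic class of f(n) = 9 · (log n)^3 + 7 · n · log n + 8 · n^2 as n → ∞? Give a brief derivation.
f(n) ∈ Θ(n^2)

Compare the terms by growth order. For large n, n^a · (log n)^b dominates n^a' · (log n)^b' iff a > a', or (a = a' and b > b'). Ranking the 3 terms shows the dominant one is 8 · n^2. Hence f(n) ∈ Θ(n^2).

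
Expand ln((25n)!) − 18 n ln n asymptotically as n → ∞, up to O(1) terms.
ln((25n)!) − 18 n ln n = 7 n ln n + 25(ln 25 − 1) n + (1/2) ln(2π·25n) + O(1/n)

Stirling: ln((25n)!) = 25n ln(25n) − 25n + (1/2) ln(2π·25n) + O(1/n).
Expand 25n ln(25n) = 25n (ln n + ln 25) = 25n ln n + 25n ln 25.
Subtract 18n ln n: leading term is (25 − 18) n ln n = 7 n ln n. The next term is 25n ln 25 − 25n = 25(ln 25 − 1) n. Then the (1/2) ln(2π·25n) correction.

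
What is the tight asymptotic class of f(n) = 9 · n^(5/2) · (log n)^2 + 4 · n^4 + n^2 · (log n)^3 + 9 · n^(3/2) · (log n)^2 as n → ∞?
f(n) ∈ Θ(n^4)

Compare the terms by growth order. For large n, n^a · (log n)^b dominates n^a' · (log n)^b' iff a > a', or (a = a' and b > b'). Ranking the 4 terms shows the dominant one is 4 · n^4. Hence f(n) ∈ Θ(n^4).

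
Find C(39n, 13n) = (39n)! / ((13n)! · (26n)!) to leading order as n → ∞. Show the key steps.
C(39n, 13n) ~ (27/4)^(13n) · sqrt(3/(4π·13n))

Write N = 13n. Apply Stirling to each factorial:
  (3N)! ~ sqrt(2π·3N) · (3N/e)^(3N),
  N! ~ sqrt(2π N) · (N/e)^N,
  (2N)! ~ sqrt(2π·2N) · (2N/e)^(2N).
The exponential factors combine to (3N)^(3N) / (N^N · (2N)^(2N)) = 3^(3N)/2^(2N) = (3^3/2^2)^N = (27/4)^N.
The square-root prefactors combine to sqrt(2π·3N) / (sqrt(2π N)·sqrt(2π·2N)) = sqrt(3 / (2π·2·N)) = sqrt(3/(4π·13n)).
Substituting N = 13n: C(39n, 13n) ~ (27/4)^(13n) · sqrt(3/(4π·13n)).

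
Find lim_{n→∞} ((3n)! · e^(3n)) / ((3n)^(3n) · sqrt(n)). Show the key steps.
lim = sqrt(2π·3)

Stirling: (3n)! ~ sqrt(2π·3n) · (3n/e)^(3n). Hence
  (3n)! · e^(3n) / (3n)^(3n) ~ sqrt(2π·3n).
Dividing by sqrt(n): sqrt(2π·3n) / sqrt(n) = sqrt(2π·3) · n^((1−1)/2), so the limit is sqrt(2π·3).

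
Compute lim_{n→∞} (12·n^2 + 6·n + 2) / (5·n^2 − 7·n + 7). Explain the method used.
lim = 12/5

For large n the leading n^2 terms dominate both numerator and denominator. Dividing top and bottom by n^2, every other term tends to 0, leaving 12/5.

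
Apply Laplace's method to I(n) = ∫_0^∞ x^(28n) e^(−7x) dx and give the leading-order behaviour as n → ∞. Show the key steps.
I(n) ~ (sqrt(2π·28n) / 7) · (28n/(7e))^(28n)

Write the integrand as exp(28n ln x − 7x) and set f(x) = 28n ln x − 7x. Then f'(x) = 28n/x − 7 = 0 at x* = 28n/7, and f''(x*) = −28n/x*^2 = −7^2/(28n). Laplace's method (interior maximum) gives
  I(n) ~ e^(f(x*)) · sqrt(2π / |f''(x*)|)
        = exp(28n ln(28n/7) − 28n) · sqrt(2π · 28n / 7^2)
        = (28n/7)^(28n) e^(−28n) · sqrt(2π·28n) / 7
        = (sqrt(2π·28n) / 7) · (28n/(7e))^(28n).
This matches Γ(28n+1)/7^(28n+1) with Stirling applied to Γ.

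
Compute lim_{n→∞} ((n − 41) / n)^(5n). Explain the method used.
lim = e^(−205)

Rewrite as (1 − 41/n)^(5n). By the standard limit (1 + x/n)^n → e^x, we have (1 − 41/n)^n → e^(−41), and raising to the 5th power gives e^(−205).
More precisely, ln[(1 − 41/n)^(5n)] = 5n · ln(1 − 41/n) = 5n · (-41/n + O(1/n^2)) = -205 + O(1/n) → -205.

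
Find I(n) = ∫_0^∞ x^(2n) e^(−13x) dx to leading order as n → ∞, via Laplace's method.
I(n) ~ (sqrt(2π·2n) / 13) · (2n/(13e))^(2n)

Write the integrand as exp(2n ln x − 13x) and set f(x) = 2n ln x − 13x. Then f'(x) = 2n/x − 13 = 0 at x* = 2n/13, and f''(x*) = −2n/x*^2 = −13^2/(2n). Laplace's method (interior maximum) gives
  I(n) ~ e^(f(x*)) · sqrt(2π / |f''(x*)|)
        = exp(2n ln(2n/13) − 2n) · sqrt(2π · 2n / 13^2)
        = (2n/13)^(2n) e^(−2n) · sqrt(2π·2n) / 13
        = (sqrt(2π·2n) / 13) · (2n/(13e))^(2n).
This matches Γ(2n+1)/13^(2n+1) with Stirling applied to Γ.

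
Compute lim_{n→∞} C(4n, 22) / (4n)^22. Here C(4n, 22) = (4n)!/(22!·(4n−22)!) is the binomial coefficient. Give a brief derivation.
lim = 1/22! = 1/1124000727777607680000

With N = 4n → ∞: C(N, 22) / N^22 = [N(N−1)…(N−21)] / (22! · N^22) = (1/22!) · 1 · (1 − 1/(4n)) · … · (1 − 21/(4n)). Each factor → 1 as N → ∞, so the limit is 1/22! = 1/1124000727777607680000.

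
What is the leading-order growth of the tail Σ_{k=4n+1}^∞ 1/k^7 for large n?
Σ_{k>4n} 1/k^7 ~ 1/(6 · (4n)^6)

Compare to the integral: ∫_{4n}^∞ x^(−7) dx = [−x^(−6)/6]_{4n}^∞ = 1/((7−1)·(4n)^6). Euler-Maclaurin then gives
  Σ_{k>4n} 1/k^7 = ∫_{4n}^∞ dx/x^7 − 1/(2·(4n)^7) + O(1/(4n)^8).
(Equivalently this is ζ(7) − Σ_{k≤4n} 1/k^7.)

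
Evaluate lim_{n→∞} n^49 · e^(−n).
lim = 0

Exponentials with base > 1 dominate every fixed polynomial: for any fixed c, n^c / e^n → 0 as n → ∞ (e.g. by the ratio test, or since e^n grows faster than any power of n). Hence n^49 · e^(−n) = n^49 / e^n → 0.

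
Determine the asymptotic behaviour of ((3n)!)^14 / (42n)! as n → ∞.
((3n)!)^14/(42n)! ~ ((2π·3n)^(13/2) / sqrt(14)) · 14^(−14·3n)  →  0

Write N = 3n. Stirling: N! ~ sqrt(2π N)(N/e)^N and (14N)! ~ sqrt(2π·14N)·(14N/e)^(14N).
  (N!)^14/(14N)! ~ (2π N)^(14/2) (N/e)^(14N) / [sqrt(2π·14N) (14N/e)^(14N)]
     = (2π N)^(14/2) / sqrt(2π·14N) · (N/(14N))^(14N)
     = (2π N)^((14−1)/2) / sqrt(14) · 14^(−14N).
Since 14^14 > 1, the factor 14^(−14N) decays exponentially, so the ratio → 0. Substituting N = 3n gives the stated form.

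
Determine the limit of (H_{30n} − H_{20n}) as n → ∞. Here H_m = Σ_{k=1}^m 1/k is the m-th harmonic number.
lim = ln(30/20) = ln(3/2)

Euler-Maclaurin gives H_m = ln m + γ + 1/(2m) + O(1/m^2). The γ and O(1/m) terms cancel in the difference:
  H_{30n} − H_{20n} = ln(30n) − ln(20n) + O(1/n) = ln(30/20) + O(1/n).
Hence the limit is ln(30/20) = ln(3/2).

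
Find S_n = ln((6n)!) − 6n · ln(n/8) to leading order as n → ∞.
S_n ~ 6n · (ln 48 − 1) + O(ln n)

Stirling: ln((6n)!) = 6n ln(6n) − 6n + O(ln n).
  S_n = 6n ln(6n) − 6n − 6n ln(n/8) + O(ln n)
      = 6n ln(6n) − 6n ln n + 6n ln 8 − 6n + O(ln n)
      = 6n ln 6 + 6n ln 8 − 6n + O(ln n)
      = 6n (ln 48 − 1) + O(ln n).
Numerically ln(48) − 1 ≈ 2.8712.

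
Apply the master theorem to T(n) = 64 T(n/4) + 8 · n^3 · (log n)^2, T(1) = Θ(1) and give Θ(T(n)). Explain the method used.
T(n) = Θ(n^3 · (log n)^3)

Here log_4 64 = 3 and f(n) = 8 · n^3 · (log n)^2 = Θ(n^(log_4 64) · (log n)^2). This is the extended Case 2 of the master theorem (f matches the critical exponent up to log factors), giving T(n) = Θ(n^(log_4 64) · (log n)^(2+1)) = Θ(n^3 · (log n)^3).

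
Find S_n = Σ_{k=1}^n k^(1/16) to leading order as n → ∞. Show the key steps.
S_n ~ (16/17) · n^(17/16)

Integral comparison: Σ_{k=1}^n k^(1/16) = ∫_0^n x^(1/16) dx + O(n^(1/16)). The integral is n^(1 + 1/16) / (1 + 1/16) = n^((1+16)/16) / ((1+16)/16) = (16/17) · n^(17/16).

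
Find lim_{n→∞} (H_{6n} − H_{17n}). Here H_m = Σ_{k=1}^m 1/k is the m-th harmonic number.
lim = ln(6/17)

Euler-Maclaurin gives H_m = ln m + γ + 1/(2m) + O(1/m^2). The γ and O(1/m) terms cancel in the difference:
  H_{6n} − H_{17n} = ln(6n) − ln(17n) + O(1/n) = ln(6/17) + O(1/n).
Hence the limit is ln(6/17).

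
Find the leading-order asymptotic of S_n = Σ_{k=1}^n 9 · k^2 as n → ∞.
S_n ~ 3 · n^3

By integral comparison (Euler-Maclaurin), Σ_{k=1}^n 9 · k^2 = 9 · ∫_0^n x^2 dx + O(n^2) = 9 · n^3/3 = 3 · n^3 + O(n^2). (Equivalently, Faulhaber's formula gives the same leading term.)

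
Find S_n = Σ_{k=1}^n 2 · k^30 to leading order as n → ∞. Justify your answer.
S_n ~ 2 · n^31 / 31

By integral comparison (Euler-Maclaurin), Σ_{k=1}^n 2 · k^30 = 2 · ∫_0^n x^30 dx + O(n^30) = 2 · n^31/31 + O(n^30). (Equivalently, Faulhaber's formula gives the same leading term.)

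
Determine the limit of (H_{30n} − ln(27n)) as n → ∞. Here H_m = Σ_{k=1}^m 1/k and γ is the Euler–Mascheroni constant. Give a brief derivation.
lim = ln(10/9) + γ

By Euler-Maclaurin, H_m = ln m + γ + O(1/m). So
  H_{30n} − ln(27n) = ln(30n) + γ − ln(27n) + O(1/n)
                       = ln(30/27) + γ + O(1/n).
Hence the limit is ln(30/27) + γ (= ln(10/9)).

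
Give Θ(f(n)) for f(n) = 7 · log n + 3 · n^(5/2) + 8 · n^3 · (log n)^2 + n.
f(n) ∈ Θ(n^3 · (log n)^2)

Compare the terms by growth order. For large n, n^a · (log n)^b dominates n^a' · (log n)^b' iff a > a', or (a = a' and b > b'). Ranking the 4 terms shows the dominant one is 8 · n^3 · (log n)^2. Hence f(n) ∈ Θ(n^3 · (log n)^2).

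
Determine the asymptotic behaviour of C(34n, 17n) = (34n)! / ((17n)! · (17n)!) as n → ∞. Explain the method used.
C(34n, 17n) ~ (4)^(17n) · sqrt(1/(π·17n))

Write N = 17n. Apply Stirling to each factorial:
  (2N)! ~ sqrt(2π·2N) · (2N/e)^(2N),
  N! ~ sqrt(2π N) · (N/e)^N,
  (1N)! ~ sqrt(2π·1N) · (1N/e)^(1N).
The exponential factors combine to (2N)^(2N) / (N^N · (1N)^(1N)) = 2^(2N)/1^(1N) = (2^2/1^1)^N = (4)^N.
The square-root prefactors combine to sqrt(2π·2N) / (sqrt(2π N)·sqrt(2π·1N)) = sqrt(2 / (2π·1·N)) = sqrt(1/(π·17n)).
Substituting N = 17n: C(34n, 17n) ~ (4)^(17n) · sqrt(1/(π·17n)).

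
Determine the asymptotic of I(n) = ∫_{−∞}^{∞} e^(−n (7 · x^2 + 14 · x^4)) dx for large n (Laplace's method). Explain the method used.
I(n) ~ sqrt(π/(7n))

φ(x) = 7 · x^2 + 14 · x^4 has its unique global minimum at x* = 0 (since φ'(x) = 14x + 56x^3 = 0 only at x = 0 for real x with both coefficients positive, and φ → ∞ as |x| → ∞). At x* = 0, φ(0) = 0 and φ''(0) = 14. Laplace's method then gives
  I(n) ~ sqrt(2π / (n · φ''(0))) · e^(−n φ(0)) = sqrt(2π / (14n)) = sqrt(π/(7n)).
The 14 · x^4 term contributes only at subleading order (an O(1/n) relative correction).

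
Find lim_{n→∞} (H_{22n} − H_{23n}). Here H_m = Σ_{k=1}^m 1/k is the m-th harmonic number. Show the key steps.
lim = ln(22/23)

Euler-Maclaurin gives H_m = ln m + γ + 1/(2m) + O(1/m^2). The γ and O(1/m) terms cancel in the difference:
  H_{22n} − H_{23n} = ln(22n) − ln(23n) + O(1/n) = ln(22/23) + O(1/n).
Hence the limit is ln(22/23).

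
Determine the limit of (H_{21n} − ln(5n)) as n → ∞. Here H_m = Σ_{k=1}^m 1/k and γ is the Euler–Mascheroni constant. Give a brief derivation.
lim = ln(21/5) + γ

By Euler-Maclaurin, H_m = ln m + γ + O(1/m). So
  H_{21n} − ln(5n) = ln(21n) + γ − ln(5n) + O(1/n)
                       = ln(21/5) + γ + O(1/n).
Hence the limit is ln(21/5) + γ.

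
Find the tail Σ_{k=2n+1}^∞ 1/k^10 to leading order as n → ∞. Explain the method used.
Σ_{k>2n} 1/k^10 ~ 1/(9 · (2n)^9)

Compare to the integral: ∫_{2n}^∞ x^(−10) dx = [−x^(−9)/9]_{2n}^∞ = 1/((10−1)·(2n)^9). Euler-Maclaurin then gives
  Σ_{k>2n} 1/k^10 = ∫_{2n}^∞ dx/x^10 − 1/(2·(2n)^10) + O(1/(2n)^11).
(Equivalently this is ζ(10) − Σ_{k≤2n} 1/k^10.)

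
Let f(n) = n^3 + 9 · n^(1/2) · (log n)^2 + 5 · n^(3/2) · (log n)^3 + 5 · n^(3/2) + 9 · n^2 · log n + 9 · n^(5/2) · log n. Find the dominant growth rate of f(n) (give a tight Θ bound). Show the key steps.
f(n) ∈ Θ(n^3)

Compare the terms by growth order. For large n, n^a · (log n)^b dominates n^a' · (log n)^b' iff a > a', or (a = a' and b > b'). Ranking the 6 terms shows the dominant one is n^3. Hence f(n) ∈ Θ(n^3).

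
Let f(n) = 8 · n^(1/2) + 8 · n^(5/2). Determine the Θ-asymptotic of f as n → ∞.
f(n) ∈ Θ(n^(5/2))

Compare the terms by growth order. For large n, n^a · (log n)^b dominates n^a' · (log n)^b' iff a > a', or (a = a' and b > b'). Ranking the 2 terms shows the dominant one is 8 · n^(5/2). Hence f(n) ∈ Θ(n^(5/2)).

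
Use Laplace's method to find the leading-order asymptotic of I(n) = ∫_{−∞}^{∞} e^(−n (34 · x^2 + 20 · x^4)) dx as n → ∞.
I(n) ~ sqrt(π/(34n))

φ(x) = 34 · x^2 + 20 · x^4 has its unique global minimum at x* = 0 (since φ'(x) = 68x + 80x^3 = 0 only at x = 0 for real x with both coefficients positive, and φ → ∞ as |x| → ∞). At x* = 0, φ(0) = 0 and φ''(0) = 68. Laplace's method then gives
  I(n) ~ sqrt(2π / (n · φ''(0))) · e^(−n φ(0)) = sqrt(2π / (68n)) = sqrt(π/(34n)).
The 20 · x^4 term contributes only at subleading order (an O(1/n) relative correction).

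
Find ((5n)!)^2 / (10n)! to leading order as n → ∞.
((5n)!)^2/(10n)! ~ ((2π·5n)^(1/2) / sqrt(2)) · 2^(−2·5n)  →  0

Write N = 5n. Stirling: N! ~ sqrt(2π N)(N/e)^N and (2N)! ~ sqrt(2π·2N)·(2N/e)^(2N).
  (N!)^2/(2N)! ~ (2π N)^(2/2) (N/e)^(2N) / [sqrt(2π·2N) (2N/e)^(2N)]
     = (2π N)^(2/2) / sqrt(2π·2N) · (N/(2N))^(2N)
     = (2π N)^((2−1)/2) / sqrt(2) · 2^(−2N).
Since 2^2 > 1, the factor 2^(−2N) decays exponentially, so the ratio → 0. Substituting N = 5n gives the stated form.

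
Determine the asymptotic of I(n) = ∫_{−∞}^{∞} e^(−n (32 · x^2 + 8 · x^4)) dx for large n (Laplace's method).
I(n) ~ sqrt(π/(32n))

φ(x) = 32 · x^2 + 8 · x^4 has its unique global minimum at x* = 0 (since φ'(x) = 64x + 32x^3 = 0 only at x = 0 for real x with both coefficients positive, and φ → ∞ as |x| → ∞). At x* = 0, φ(0) = 0 and φ''(0) = 64. Laplace's method then gives
  I(n) ~ sqrt(2π / (n · φ''(0))) · e^(−n φ(0)) = sqrt(2π / (64n)) = sqrt(π/(32n)).
The 8 · x^4 term contributes only at subleading order (an O(1/n) relative correction).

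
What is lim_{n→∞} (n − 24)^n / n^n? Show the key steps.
lim = e^(−24)

Rewrite as (1 − 24/n)^(n). By the standard limit (1 + x/n)^n → e^x, we have (1 − 24/n)^n → e^(−24), and raising to the 1st power gives e^(−24).
More precisely, ln[(1 − 24/n)^(n)] = n · ln(1 − 24/n) = n · (-24/n + O(1/n^2)) = -24 + O(1/n) → -24.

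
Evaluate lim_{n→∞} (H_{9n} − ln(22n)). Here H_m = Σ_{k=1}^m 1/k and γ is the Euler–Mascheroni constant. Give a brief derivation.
lim = ln(9/22) + γ

By Euler-Maclaurin, H_m = ln m + γ + O(1/m). So
  H_{9n} − ln(22n) = ln(9n) + γ − ln(22n) + O(1/n)
                       = ln(9/22) + γ + O(1/n).
Hence the limit is ln(9/22) + γ.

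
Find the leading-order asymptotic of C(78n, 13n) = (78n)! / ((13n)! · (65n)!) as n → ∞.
C(78n, 13n) ~ (46656/3125)^(13n) · sqrt(3/(5π·13n))

Write N = 13n. Apply Stirling to each factorial:
  (6N)! ~ sqrt(2π·6N) · (6N/e)^(6N),
  N! ~ sqrt(2π N) · (N/e)^N,
  (5N)! ~ sqrt(2π·5N) · (5N/e)^(5N).
The exponential factors combine to (6N)^(6N) / (N^N · (5N)^(5N)) = 6^(6N)/5^(5N) = (6^6/5^5)^N = (46656/3125)^N.
The square-root prefactors combine to sqrt(2π·6N) / (sqrt(2π N)·sqrt(2π·5N)) = sqrt(6 / (2π·5·N)) = sqrt(3/(5π·13n)).
Substituting N = 13n: C(78n, 13n) ~ (46656/3125)^(13n) · sqrt(3/(5π·13n)).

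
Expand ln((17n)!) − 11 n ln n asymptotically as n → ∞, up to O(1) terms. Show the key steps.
ln((17n)!) − 11 n ln n = 6 n ln n + 17(ln 17 − 1) n + (1/2) ln(2π·17n) + O(1/n)

Stirling: ln((17n)!) = 17n ln(17n) − 17n + (1/2) ln(2π·17n) + O(1/n).
Expand 17n ln(17n) = 17n (ln n + ln 17) = 17n ln n + 17n ln 17.
Subtract 11n ln n: leading term is (17 − 11) n ln n = 6 n ln n. The next term is 17n ln 17 − 17n = 17(ln 17 − 1) n. Then the (1/2) ln(2π·17n) correction.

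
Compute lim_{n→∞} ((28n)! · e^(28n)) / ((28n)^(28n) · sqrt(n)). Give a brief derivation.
lim = sqrt(2π·28)

Stirling: (28n)! ~ sqrt(2π·28n) · (28n/e)^(28n). Hence
  (28n)! · e^(28n) / (28n)^(28n) ~ sqrt(2π·28n).
Dividing by sqrt(n): sqrt(2π·28n) / sqrt(n) = sqrt(2π·28) · n^((1−1)/2), so the limit is sqrt(2π·28).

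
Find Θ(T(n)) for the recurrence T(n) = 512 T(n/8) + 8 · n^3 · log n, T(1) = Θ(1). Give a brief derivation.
T(n) = Θ(n^3 · (log n)^2)

Here log_8 512 = 3 and f(n) = 8 · n^3 · log n = Θ(n^(log_8 512) · (log n)^1). This is the extended Case 2 of the master theorem (f matches the critical exponent up to log factors), giving T(n) = Θ(n^(log_8 512) · (log n)^(1+1)) = Θ(n^3 · (log n)^2).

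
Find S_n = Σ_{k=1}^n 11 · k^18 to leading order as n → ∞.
S_n ~ 11 · n^19 / 19

By integral comparison (Euler-Maclaurin), Σ_{k=1}^n 11 · k^18 = 11 · ∫_0^n x^18 dx + O(n^18) = 11 · n^19/19 + O(n^18). (Equivalently, Faulhaber's formula gives the same leading term.)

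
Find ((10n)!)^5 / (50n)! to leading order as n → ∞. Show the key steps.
((10n)!)^5/(50n)! ~ ((2π·10n)^(4/2) / sqrt(5)) · 5^(−5·10n)  →  0

Write N = 10n. Stirling: N! ~ sqrt(2π N)(N/e)^N and (5N)! ~ sqrt(2π·5N)·(5N/e)^(5N).
  (N!)^5/(5N)! ~ (2π N)^(5/2) (N/e)^(5N) / [sqrt(2π·5N) (5N/e)^(5N)]
     = (2π N)^(5/2) / sqrt(2π·5N) · (N/(5N))^(5N)
     = (2π N)^((5−1)/2) / sqrt(5) · 5^(−5N).
Since 5^5 > 1, the factor 5^(−5N) decays exponentially, so the ratio → 0. Substituting N = 10n gives the stated form.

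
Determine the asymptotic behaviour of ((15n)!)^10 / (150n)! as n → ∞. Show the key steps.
((15n)!)^10/(150n)! ~ ((2π·15n)^(9/2) / sqrt(10)) · 10^(−10·15n)  →  0

Write N = 15n. Stirling: N! ~ sqrt(2π N)(N/e)^N and (10N)! ~ sqrt(2π·10N)·(10N/e)^(10N).
  (N!)^10/(10N)! ~ (2π N)^(10/2) (N/e)^(10N) / [sqrt(2π·10N) (10N/e)^(10N)]
     = (2π N)^(10/2) / sqrt(2π·10N) · (N/(10N))^(10N)
     = (2π N)^((10−1)/2) / sqrt(10) · 10^(−10N).
Since 10^10 > 1, the factor 10^(−10N) decays exponentially, so the ratio → 0. Substituting N = 15n gives the stated form.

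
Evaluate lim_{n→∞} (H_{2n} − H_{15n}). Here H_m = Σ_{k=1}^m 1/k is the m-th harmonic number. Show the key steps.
lim = ln(2/15)

Euler-Maclaurin gives H_m = ln m + γ + 1/(2m) + O(1/m^2). The γ and O(1/m) terms cancel in the difference:
  H_{2n} − H_{15n} = ln(2n) − ln(15n) + O(1/n) = ln(2/15) + O(1/n).
Hence the limit is ln(2/15).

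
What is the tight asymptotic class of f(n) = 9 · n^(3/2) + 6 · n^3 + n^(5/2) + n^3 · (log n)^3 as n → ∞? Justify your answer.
f(n) ∈ Θ(n^3 · (log n)^3)

Compare the terms by growth order. For large n, n^a · (log n)^b dominates n^a' · (log n)^b' iff a > a', or (a = a' and b > b'). Ranking the 4 terms shows the dominant one is n^3 · (log n)^3. Hence f(n) ∈ Θ(n^3 · (log n)^3).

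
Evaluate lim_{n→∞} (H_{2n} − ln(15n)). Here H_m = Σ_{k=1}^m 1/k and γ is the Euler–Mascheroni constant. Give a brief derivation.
lim = ln(2/15) + γ

By Euler-Maclaurin, H_m = ln m + γ + O(1/m). So
  H_{2n} − ln(15n) = ln(2n) + γ − ln(15n) + O(1/n)
                       = ln(2/15) + γ + O(1/n).
Hence the limit is ln(2/15) + γ.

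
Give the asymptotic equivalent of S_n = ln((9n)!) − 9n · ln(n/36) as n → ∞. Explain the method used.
S_n ~ 9n · (ln 324 − 1) + O(ln n)

Stirling: ln((9n)!) = 9n ln(9n) − 9n + O(ln n).
  S_n = 9n ln(9n) − 9n − 9n ln(n/36) + O(ln n)
      = 9n ln(9n) − 9n ln n + 9n ln 36 − 9n + O(ln n)
      = 9n ln 9 + 9n ln 36 − 9n + O(ln n)
      = 9n (ln 324 − 1) + O(ln n).
Numerically ln(324) − 1 ≈ 4.7807.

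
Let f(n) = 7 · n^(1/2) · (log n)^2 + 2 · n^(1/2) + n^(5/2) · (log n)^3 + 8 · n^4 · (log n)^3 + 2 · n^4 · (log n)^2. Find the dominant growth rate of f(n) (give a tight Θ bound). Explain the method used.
f(n) ∈ Θ(n^4 · (log n)^3)

Compare the terms by growth order. For large n, n^a · (log n)^b dominates n^a' · (log n)^b' iff a > a', or (a = a' and b > b'). Ranking the 5 terms shows the dominant one is 8 · n^4 · (log n)^3. Hence f(n) ∈ Θ(n^4 · (log n)^3).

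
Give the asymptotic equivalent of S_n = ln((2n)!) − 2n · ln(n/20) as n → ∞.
S_n ~ 2n · (ln 40 − 1) + O(ln n)

Stirling: ln((2n)!) = 2n ln(2n) − 2n + O(ln n).
  S_n = 2n ln(2n) − 2n − 2n ln(n/20) + O(ln n)
      = 2n ln(2n) − 2n ln n + 2n ln 20 − 2n + O(ln n)
      = 2n ln 2 + 2n ln 20 − 2n + O(ln n)
      = 2n (ln 40 − 1) + O(ln n).
Numerically ln(40) − 1 ≈ 2.6889.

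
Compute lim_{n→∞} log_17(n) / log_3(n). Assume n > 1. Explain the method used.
lim = ln(3) / ln(17) = log_17(3)

Change of base: log_17(n) = ln n / ln 17 and log_3(n) = ln n / ln 3. The ratio is (ln n / ln 17) · (ln 3 / ln n) = ln 3 / ln 17, a constant independent of n. So the limit is ln 3 / ln 17 = log_17(3).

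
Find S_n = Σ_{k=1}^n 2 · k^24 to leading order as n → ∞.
S_n ~ 2 · n^25 / 25

By integral comparison (Euler-Maclaurin), Σ_{k=1}^n 2 · k^24 = 2 · ∫_0^n x^24 dx + O(n^24) = 2 · n^25/25 + O(n^24). (Equivalently, Faulhaber's formula gives the same leading term.)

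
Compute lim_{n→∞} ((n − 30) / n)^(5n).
lim = e^(−150)

Rewrite as (1 − 30/n)^(5n). By the standard limit (1 + x/n)^n → e^x, we have (1 − 30/n)^n → e^(−30), and raising to the 5th power gives e^(−150).
More precisely, ln[(1 − 30/n)^(5n)] = 5n · ln(1 − 30/n) = 5n · (-30/n + O(1/n^2)) = -150 + O(1/n) → -150.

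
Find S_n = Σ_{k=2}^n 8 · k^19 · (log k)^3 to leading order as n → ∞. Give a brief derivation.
S_n ~ 2 · n^20 · (log n)^3 / 5

By integral comparison, S_n = ∫_1^n 8 · x^19 · (log x)^3 dx + O(n^19 · (log n)^3). For the integral, the leading term of ∫_1^n x^19 (log x)^3 dx is n^20/20 · (log n)^3 (by repeated integration by parts; each step lowers the log-exponent and produces a relatively O(1/log n) correction). Hence S_n ~ 2 · n^20 · (log n)^3 / 5.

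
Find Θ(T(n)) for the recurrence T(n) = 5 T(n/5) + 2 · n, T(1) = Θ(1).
T(n) = Θ(n log n)

log_5 5 = 1, and f(n) = 2 · n = Θ(n^(log_5 5)). This is Case 2 of the master theorem: T(n) = Θ(f(n) · log n) = Θ(n log n).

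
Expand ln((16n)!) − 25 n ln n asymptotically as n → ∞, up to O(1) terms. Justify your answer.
ln((16n)!) − 25 n ln n = −9 n ln n + 16(ln 16 − 1) n + (1/2) ln(2π·16n) + O(1/n)

Stirling: ln((16n)!) = 16n ln(16n) − 16n + (1/2) ln(2π·16n) + O(1/n).
Expand 16n ln(16n) = 16n (ln n + ln 16) = 16n ln n + 16n ln 16.
Subtract 25n ln n: leading term is (16 − 25) n ln n = −9 n ln n. The next term is 16n ln 16 − 16n = 16(ln 16 − 1) n. Then the (1/2) ln(2π·16n) correction.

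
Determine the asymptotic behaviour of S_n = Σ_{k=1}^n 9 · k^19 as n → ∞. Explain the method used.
S_n ~ 9 · n^20 / 20

By integral comparison (Euler-Maclaurin), Σ_{k=1}^n 9 · k^19 = 9 · ∫_0^n x^19 dx + O(n^19) = 9 · n^20/20 + O(n^19). (Equivalently, Faulhaber's formula gives the same leading term.)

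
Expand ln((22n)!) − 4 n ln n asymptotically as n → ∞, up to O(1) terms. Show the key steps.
ln((22n)!) − 4 n ln n = 18 n ln n + 22(ln 22 − 1) n + (1/2) ln(2π·22n) + O(1/n)

Stirling: ln((22n)!) = 22n ln(22n) − 22n + (1/2) ln(2π·22n) + O(1/n).
Expand 22n ln(22n) = 22n (ln n + ln 22) = 22n ln n + 22n ln 22.
Subtract 4n ln n: leading term is (22 − 4) n ln n = 18 n ln n. The next term is 22n ln 22 − 22n = 22(ln 22 − 1) n. Then the (1/2) ln(2π·22n) correction.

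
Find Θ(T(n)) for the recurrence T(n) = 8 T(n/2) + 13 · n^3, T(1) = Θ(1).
T(n) = Θ(n^3 log n)

log_2 8 = 3, and f(n) = 13 · n^3 = Θ(n^(log_2 8)). This is Case 2 of the master theorem: T(n) = Θ(f(n) · log n) = Θ(n^3 log n).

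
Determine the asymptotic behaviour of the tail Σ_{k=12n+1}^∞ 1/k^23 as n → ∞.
Σ_{k>12n} 1/k^23 ~ 1/(22 · (12n)^22)

Compare to the integral: ∫_{12n}^∞ x^(−23) dx = [−x^(−22)/22]_{12n}^∞ = 1/((23−1)·(12n)^22). Euler-Maclaurin then gives
  Σ_{k>12n} 1/k^23 = ∫_{12n}^∞ dx/x^23 − 1/(2·(12n)^23) + O(1/(12n)^24).
(Equivalently this is ζ(23) − Σ_{k≤12n} 1/k^23.)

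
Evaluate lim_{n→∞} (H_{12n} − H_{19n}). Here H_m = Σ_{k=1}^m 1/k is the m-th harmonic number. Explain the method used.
lim = ln(12/19)

Euler-Maclaurin gives H_m = ln m + γ + 1/(2m) + O(1/m^2). The γ and O(1/m) terms cancel in the difference:
  H_{12n} − H_{19n} = ln(12n) − ln(19n) + O(1/n) = ln(12/19) + O(1/n).
Hence the limit is ln(12/19).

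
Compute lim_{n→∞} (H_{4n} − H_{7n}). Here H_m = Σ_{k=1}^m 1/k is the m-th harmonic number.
lim = ln(4/7)

Euler-Maclaurin gives H_m = ln m + γ + 1/(2m) + O(1/m^2). The γ and O(1/m) terms cancel in the difference:
  H_{4n} − H_{7n} = ln(4n) − ln(7n) + O(1/n) = ln(4/7) + O(1/n).
Hence the limit is ln(4/7).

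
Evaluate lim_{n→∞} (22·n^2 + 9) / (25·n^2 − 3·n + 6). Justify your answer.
lim = 22/25

For large n the leading n^2 terms dominate both numerator and denominator. Dividing top and bottom by n^2, every other term tends to 0, leaving 22/25.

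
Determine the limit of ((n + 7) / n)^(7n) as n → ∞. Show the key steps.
lim = e^49

Rewrite as (1 + 7/n)^(7n). By the standard limit (1 + x/n)^n → e^x, we have (1 + 7/n)^n → e^7, and raising to the 7th power gives e^49.
More precisely, ln[(1 + 7/n)^(7n)] = 7n · ln(1 + 7/n) = 7n · (7/n + O(1/n^2)) = 49 + O(1/n) → 49.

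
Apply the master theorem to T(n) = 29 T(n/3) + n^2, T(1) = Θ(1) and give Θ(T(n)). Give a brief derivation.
T(n) = Θ(n^(log_3 29))

Master theorem: compare f(n) = n^2 to n^(log_3 29) where log_3 29 ≈ 3.065. Since 2 < log_3 29, we have f(n) = O(n^(log_3 29 − ε)) for some ε > 0 — Case 1. Hence T(n) = Θ(n^(log_3 29)).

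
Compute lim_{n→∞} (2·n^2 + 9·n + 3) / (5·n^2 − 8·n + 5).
lim = 2/5

For large n the leading n^2 terms dominate both numerator and denominator. Dividing top and bottom by n^2, every other term tends to 0, leaving 2/5.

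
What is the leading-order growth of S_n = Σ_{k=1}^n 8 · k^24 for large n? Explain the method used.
S_n ~ 8 · n^25 / 25

By integral comparison (Euler-Maclaurin), Σ_{k=1}^n 8 · k^24 = 8 · ∫_0^n x^24 dx + O(n^24) = 8 · n^25/25 + O(n^24). (Equivalently, Faulhaber's formula gives the same leading term.)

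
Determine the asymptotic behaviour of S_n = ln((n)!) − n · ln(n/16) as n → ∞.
S_n ~ n · (ln 16 − 1) + O(ln n)

Stirling: ln((n)!) = n ln(n) − n + O(ln n).
  S_n = n ln(n) − n − n ln(n/16) + O(ln n)
      = n ln(n) − n ln n + n ln 16 − n + O(ln n)
      = n ln 16 − n + O(ln n)
      = n (ln 16 − 1) + O(ln n).
Numerically ln(16) − 1 ≈ 1.7726.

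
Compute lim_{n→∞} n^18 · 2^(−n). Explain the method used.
lim = 0

Exponentials with base > 1 dominate every fixed polynomial: for any fixed c, n^c / 2^n → 0 as n → ∞ (e.g. by the ratio test, or by writing 2^n = e^(n ln 2) and noting e^(n ln 2) / n^c → ∞). Hence n^18 · 2^(−n) = n^18 / 2^n → 0.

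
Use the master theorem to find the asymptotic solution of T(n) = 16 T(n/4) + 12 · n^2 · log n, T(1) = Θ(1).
T(n) = Θ(n^2 · (log n)^2)

Here log_4 16 = 2 and f(n) = 12 · n^2 · log n = Θ(n^(log_4 16) · (log n)^1). This is the extended Case 2 of the master theorem (f matches the critical exponent up to log factors), giving T(n) = Θ(n^(log_4 16) · (log n)^(1+1)) = Θ(n^2 · (log n)^2).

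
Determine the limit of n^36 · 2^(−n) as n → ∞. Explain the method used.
lim = 0

Exponentials with base > 1 dominate every fixed polynomial: for any fixed c, n^c / 2^n → 0 as n → ∞ (e.g. by the ratio test, or by writing 2^n = e^(n ln 2) and noting e^(n ln 2) / n^c → ∞). Hence n^36 · 2^(−n) = n^36 / 2^n → 0.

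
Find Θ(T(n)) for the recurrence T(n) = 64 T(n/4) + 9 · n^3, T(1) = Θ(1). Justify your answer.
T(n) = Θ(n^3 log n)

log_4 64 = 3, and f(n) = 9 · n^3 = Θ(n^(log_4 64)). This is Case 2 of the master theorem: T(n) = Θ(f(n) · log n) = Θ(n^3 log n).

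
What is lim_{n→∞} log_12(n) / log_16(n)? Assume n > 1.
lim = ln(16) / ln(12) = log_12(16)

Change of base: log_12(n) = ln n / ln 12 and log_16(n) = ln n / ln 16. The ratio is (ln n / ln 12) · (ln 16 / ln n) = ln 16 / ln 12, a constant independent of n. So the limit is ln 16 / ln 12 = log_12(16).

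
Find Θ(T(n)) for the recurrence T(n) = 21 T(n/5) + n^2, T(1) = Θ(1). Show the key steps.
T(n) = Θ(n^2)

log_5 21 ≈ 1.892. f(n) = n^2 dominates n^(log_5 21) since 2 > 1.892, and the regularity condition a·f(n/b) = 21·(n/5)^2 = (21/25)·n^2 ≤ c·f(n) holds with c = 21/25 ≈ 0.84 < 1. So this is Case 3: T(n) = Θ(f(n)) = Θ(n^2).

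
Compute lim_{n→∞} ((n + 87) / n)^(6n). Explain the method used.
lim = e^522

Rewrite as (1 + 87/n)^(6n). By the standard limit (1 + x/n)^n → e^x, we have (1 + 87/n)^n → e^87, and raising to the 6th power gives e^522.
More precisely, ln[(1 + 87/n)^(6n)] = 6n · ln(1 + 87/n) = 6n · (87/n + O(1/n^2)) = 522 + O(1/n) → 522.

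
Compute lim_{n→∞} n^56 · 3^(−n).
lim = 0

Exponentials with base > 1 dominate every fixed polynomial: for any fixed c, n^c / 3^n → 0 as n → ∞ (e.g. by the ratio test, or by writing 3^n = e^(n ln 3) and noting e^(n ln 3) / n^c → ∞). Hence n^56 · 3^(−n) = n^56 / 3^n → 0.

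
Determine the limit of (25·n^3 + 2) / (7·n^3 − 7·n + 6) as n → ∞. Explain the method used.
lim = 25/7

For large n the leading n^3 terms dominate both numerator and denominator. Dividing top and bottom by n^3, every other term tends to 0, leaving 25/7.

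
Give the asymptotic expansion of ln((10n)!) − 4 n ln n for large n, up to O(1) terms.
ln((10n)!) − 4 n ln n = 6 n ln n + 10(ln 10 − 1) n + (1/2) ln(2π·10n) + O(1/n)

Stirling: ln((10n)!) = 10n ln(10n) − 10n + (1/2) ln(2π·10n) + O(1/n).
Expand 10n ln(10n) = 10n (ln n + ln 10) = 10n ln n + 10n ln 10.
Subtract 4n ln n: leading term is (10 − 4) n ln n = 6 n ln n. The next term is 10n ln 10 − 10n = 10(ln 10 − 1) n. Then the (1/2) ln(2π·10n) correction.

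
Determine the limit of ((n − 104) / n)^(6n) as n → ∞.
lim = e^(−624)

Rewrite as (1 − 104/n)^(6n). By the standard limit (1 + x/n)^n → e^x, we have (1 − 104/n)^n → e^(−104), and raising to the 6th power gives e^(−624).
More precisely, ln[(1 − 104/n)^(6n)] = 6n · ln(1 − 104/n) = 6n · (-104/n + O(1/n^2)) = -624 + O(1/n) → -624.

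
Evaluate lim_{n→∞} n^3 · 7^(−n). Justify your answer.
lim = 0

Exponentials with base > 1 dominate every fixed polynomial: for any fixed c, n^c / 7^n → 0 as n → ∞ (e.g. by the ratio test, or by writing 7^n = e^(n ln 7) and noting e^(n ln 7) / n^c → ∞). Hence n^3 · 7^(−n) = n^3 / 7^n → 0.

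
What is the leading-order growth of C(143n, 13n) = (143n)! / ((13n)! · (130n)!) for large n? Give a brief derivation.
C(143n, 13n) ~ (285311670611/10000000000)^(13n) · sqrt(11/(20π·13n))

Write N = 13n. Apply Stirling to each factorial:
  (11N)! ~ sqrt(2π·11N) · (11N/e)^(11N),
  N! ~ sqrt(2π N) · (N/e)^N,
  (10N)! ~ sqrt(2π·10N) · (10N/e)^(10N).
The exponential factors combine to (11N)^(11N) / (N^N · (10N)^(10N)) = 11^(11N)/10^(10N) = (11^11/10^10)^N = (285311670611/10000000000)^N.
The square-root prefactors combine to sqrt(2π·11N) / (sqrt(2π N)·sqrt(2π·10N)) = sqrt(11 / (2π·10·N)) = sqrt(11/(20π·13n)).
Substituting N = 13n: C(143n, 13n) ~ (285311670611/10000000000)^(13n) · sqrt(11/(20π·13n)).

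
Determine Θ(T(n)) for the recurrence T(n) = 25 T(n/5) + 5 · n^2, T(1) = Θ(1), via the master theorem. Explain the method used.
T(n) = Θ(n^2 log n)

log_5 25 = 2, and f(n) = 5 · n^2 = Θ(n^(log_5 25)). This is Case 2 of the master theorem: T(n) = Θ(f(n) · log n) = Θ(n^2 log n).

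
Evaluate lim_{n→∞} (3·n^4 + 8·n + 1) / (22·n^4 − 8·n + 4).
lim = 3/22

For large n the leading n^4 terms dominate both numerator and denominator. Dividing top and bottom by n^4, every other term tends to 0, leaving 3/22.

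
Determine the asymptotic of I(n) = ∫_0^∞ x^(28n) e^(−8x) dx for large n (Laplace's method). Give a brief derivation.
I(n) ~ (sqrt(2π·28n) / 8) · (28n/(8e))^(28n)

Write the integrand as exp(28n ln x − 8x) and set f(x) = 28n ln x − 8x. Then f'(x) = 28n/x − 8 = 0 at x* = 28n/8, and f''(x*) = −28n/x*^2 = −8^2/(28n). Laplace's method (interior maximum) gives
  I(n) ~ e^(f(x*)) · sqrt(2π / |f''(x*)|)
        = exp(28n ln(28n/8) − 28n) · sqrt(2π · 28n / 8^2)
        = (28n/8)^(28n) e^(−28n) · sqrt(2π·28n) / 8
        = (sqrt(2π·28n) / 8) · (28n/(8e))^(28n).
This matches Γ(28n+1)/8^(28n+1) with Stirling applied to Γ.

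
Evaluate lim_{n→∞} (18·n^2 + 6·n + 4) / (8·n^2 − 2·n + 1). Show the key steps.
lim = 18/8 = 9/4

For large n the leading n^2 terms dominate both numerator and denominator. Dividing top and bottom by n^2, every other term tends to 0, leaving 18/8 = 9/4.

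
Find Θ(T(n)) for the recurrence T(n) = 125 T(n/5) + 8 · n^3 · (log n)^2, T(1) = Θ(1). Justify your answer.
T(n) = Θ(n^3 · (log n)^3)

Here log_5 125 = 3 and f(n) = 8 · n^3 · (log n)^2 = Θ(n^(log_5 125) · (log n)^2). This is the extended Case 2 of the master theorem (f matches the critical exponent up to log factors), giving T(n) = Θ(n^(log_5 125) · (log n)^(2+1)) = Θ(n^3 · (log n)^3).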